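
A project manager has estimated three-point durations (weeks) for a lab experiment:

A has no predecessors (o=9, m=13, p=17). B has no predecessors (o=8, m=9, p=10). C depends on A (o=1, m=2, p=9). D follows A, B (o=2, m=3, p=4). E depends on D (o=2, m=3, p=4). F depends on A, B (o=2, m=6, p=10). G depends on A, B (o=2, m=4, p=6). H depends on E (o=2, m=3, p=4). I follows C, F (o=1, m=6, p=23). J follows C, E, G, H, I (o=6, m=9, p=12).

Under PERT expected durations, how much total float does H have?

te_A = (9 + 4·13 + 17)/6 = 78/6 = 13
te_B = (8 + 4·9 + 10)/6 = 54/6 = 9
te_C = (1 + 4·2 + 9)/6 = 18/6 = 3
te_D = (2 + 4·3 + 4)/6 = 18/6 = 3
te_E = (2 + 4·3 + 4)/6 = 18/6 = 3
te_F = (2 + 4·6 + 10)/6 = 36/6 = 6
te_G = (2 + 4·4 + 6)/6 = 24/6 = 4
te_H = (2 + 4·3 + 4)/6 = 18/6 = 3
te_I = (1 + 4·6 + 23)/6 = 48/6 = 8
te_J = (6 + 4·9 + 12)/6 = 54/6 = 9

Forward pass:
ES_A = 0; EF_A = 13
ES_B = 0; EF_B = 9
ES_C = 13; EF_C = 13+3 = 16
ES_D = max(EF_A=13, EF_B=9) = 13; EF_D = 13+3 = 16
ES_E = 16; EF_E = 16+3 = 19
ES_F = max(EF_A=13, EF_B=9) = 13; EF_F = 13+6 = 19
ES_G = max(EF_A=13, EF_B=9) = 13; EF_G = 13+4 = 17
ES_H = 19; EF_H = 19+3 = 22
ES_I = max(EF_C=16, EF_F=19) = 19; EF_I = 19+8 = 27
ES_J = max(EF_C=16, EF_E=19, EF_G=17, EF_H=22, EF_I=27) = 27; EF_J = 27+9 = 36
Expected project duration μ = 36 weeks. Critical path: A → F → I → J.

Backward pass:
LF_J = 36; LS_J = 36−9 = 27
LF_I = LS_J = 27; LS_I = 27−8 = 19
LF_H = LS_J = 27; LS_H = 27−3 = 24
LF_G = LS_J = 27; LS_G = 27−4 = 23
LF_F = LS_I = 19; LS_F = 19−6 = 13
LF_E = min(LS_H=24, LS_J=27) = 24; LS_E = 24−3 = 21
LF_D = LS_E = 21; LS_D = 21−3 = 18
LF_C = min(LS_I=19, LS_J=27) = 19; LS_C = 19−3 = 16
LF_B = min(LS_D=18, LS_F=13, LS_G=23) = 13; LS_B = 13−9 = 4
LF_A = min(LS_C=16, LS_D=18, LS_F=13, LS_G=23) = 13; LS_A = 13−13 = 0
Slack_H = LS_H − ES_H = 24 − 19 = 5

5 weeks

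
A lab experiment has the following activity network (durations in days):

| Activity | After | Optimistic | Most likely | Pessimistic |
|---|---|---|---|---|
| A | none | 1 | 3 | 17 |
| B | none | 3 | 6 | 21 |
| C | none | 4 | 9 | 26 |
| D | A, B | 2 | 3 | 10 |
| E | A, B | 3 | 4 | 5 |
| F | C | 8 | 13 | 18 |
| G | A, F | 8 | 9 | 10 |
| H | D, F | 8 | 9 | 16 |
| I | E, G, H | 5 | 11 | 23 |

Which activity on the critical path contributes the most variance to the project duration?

te_A = (1 + 4·3 + 17)/6 = 30/6 = 5; σ²_A = ((17−1)/6)² = 7.111
te_B = (3 + 4·6 + 21)/6 = 48/6 = 8; σ²_B = ((21−3)/6)² = 9.000
te_C = (4 + 4·9 + 26)/6 = 66/6 = 11; σ²_C = ((26−4)/6)² = 13.444
te_D = (2 + 4·3 + 10)/6 = 24/6 = 4; σ²_D = ((10−2)/6)² = 1.778
te_E = (3 + 4·4 + 5)/6 = 24/6 = 4; σ²_E = ((5−3)/6)² = 0.111
te_F = (8 + 4·13 + 18)/6 = 78/6 = 13; σ²_F = ((18−8)/6)² = 2.778
te_G = (8 + 4·9 + 10)/6 = 54/6 = 9; σ²_G = ((10−8)/6)² = 0.111
te_H = (8 + 4·9 + 16)/6 = 60/6 = 10; σ²_H = ((16−8)/6)² = 1.778
te_I = (5 + 4·11 + 23)/6 = 72/6 = 12; σ²_I = ((23−5)/6)² = 9.000

Forward pass:
ES_A = 0; EF_A = 5
ES_B = 0; EF_B = 8
ES_C = 0; EF_C = 11
ES_D = max(EF_A=5, EF_B=8) = 8; EF_D = 8+4 = 12
ES_E = max(EF_A=5, EF_B=8) = 8; EF_E = 8+4 = 12
ES_F = 11; EF_F = 11+13 = 24
ES_G = max(EF_A=5, EF_F=24) = 24; EF_G = 24+9 = 33
ES_H = max(EF_D=12, EF_F=24) = 24; EF_H = 24+10 = 34
ES_I = max(EF_E=12, EF_G=33, EF_H=34) = 34; EF_I = 34+12 = 46
Expected project duration μ = 46 days. Critical path: C → F → H → I.

Variances on critical path: σ²_C=13.444, σ²_F=2.778, σ²_H=1.778, σ²_I=9.000.
Largest is σ²_C = 13.444.

C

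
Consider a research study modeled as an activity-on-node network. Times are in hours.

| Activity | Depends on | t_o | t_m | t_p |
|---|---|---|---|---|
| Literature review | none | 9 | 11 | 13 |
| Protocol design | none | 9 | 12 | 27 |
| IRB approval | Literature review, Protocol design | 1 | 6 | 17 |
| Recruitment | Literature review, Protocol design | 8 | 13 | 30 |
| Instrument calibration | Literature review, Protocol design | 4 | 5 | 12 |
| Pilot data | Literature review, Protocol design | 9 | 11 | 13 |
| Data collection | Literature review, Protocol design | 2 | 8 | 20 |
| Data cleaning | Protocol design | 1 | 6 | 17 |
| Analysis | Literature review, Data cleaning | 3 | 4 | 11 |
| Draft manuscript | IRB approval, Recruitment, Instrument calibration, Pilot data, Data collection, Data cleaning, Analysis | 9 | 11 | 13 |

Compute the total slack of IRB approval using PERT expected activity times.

8 hours

te_Literature review = (9 + 4·11 + 13)/6 = 66/6 = 11
te_Protocol design = (9 + 4·12 + 27)/6 = 84/6 = 14
te_IRB approval = (1 + 4·6 + 17)/6 = 42/6 = 7
te_Recruitment = (8 + 4·13 + 30)/6 = 90/6 = 15
te_Instrument calibration = (4 + 4·5 + 12)/6 = 36/6 = 6
te_Pilot data = (9 + 4·11 + 13)/6 = 66/6 = 11
te_Data collection = (2 + 4·8 + 20)/6 = 54/6 = 9
te_Data cleaning = (1 + 4·6 + 17)/6 = 42/6 = 7
te_Analysis = (3 + 4·4 + 11)/6 = 30/6 = 5
te_Draft manuscript = (9 + 4·11 + 13)/6 = 66/6 = 11

Forward pass:
ES_Literature review = 0; EF_Literature review = 11
ES_Protocol design = 0; EF_Protocol design = 14
ES_IRB approval = max(EF_Literature review=11, EF_Protocol design=14) = 14; EF_IRB approval = 14+7 = 21
ES_Recruitment = max(EF_Literature review=11, EF_Protocol design=14) = 14; EF_Recruitment = 14+15 = 29
ES_Instrument calibration = max(EF_Literature review=11, EF_Protocol design=14) = 14; EF_Instrument calibration = 14+6 = 20
ES_Pilot data = max(EF_Literature review=11, EF_Protocol design=14) = 14; EF_Pilot data = 14+11 = 25
ES_Data collection = max(EF_Literature review=11, EF_Protocol design=14) = 14; EF_Data collection = 14+9 = 23
ES_Data cleaning = 14; EF_Data cleaning = 14+7 = 21
ES_Analysis = max(EF_Literature review=11, EF_Data cleaning=21) = 21; EF_Analysis = 21+5 = 26
ES_Draft manuscript = max(EF_IRB approval=21, EF_Recruitment=29, EF_Instrument calibration=20, EF_Pilot data=25, EF_Data collection=23, EF_Data cleaning=21, EF_Analysis=26) = 29; EF_Draft manuscript = 29+11 = 40
Expected project duration μ = 40 hours. Critical path: Protocol design → Recruitment → Draft manuscript.

Backward pass:
LF_Draft manuscript = 40; LS_Draft manuscript = 40−11 = 29
LF_Analysis = LS_Draft manuscript = 29; LS_Analysis = 29−5 = 24
LF_Data cleaning = min(LS_Analysis=24, LS_Draft manuscript=29) = 24; LS_Data cleaning = 24−7 = 17
LF_Data collection = LS_Draft manuscript = 29; LS_Data collection = 29−9 = 20
LF_Pilot data = LS_Draft manuscript = 29; LS_Pilot data = 29−11 = 18
LF_Instrument calibration = LS_Draft manuscript = 29; LS_Instrument calibration = 29−6 = 23
LF_Recruitment = LS_Draft manuscript = 29; LS_Recruitment = 29−15 = 14
LF_IRB approval = LS_Draft manuscript = 29; LS_IRB approval = 29−7 = 22
LF_Protocol design = min(LS_IRB approval=22, LS_Recruitment=14, LS_Instrument calibration=23, LS_Pilot data=18, LS_Data collection=20, LS_Data cleaning=17) = 14; LS_Protocol design = 14−14 = 0
LF_Literature review = min(LS_IRB approval=22, LS_Recruitment=14, LS_Instrument calibration=23, LS_Pilot data=18, LS_Data collection=20, LS_Analysis=24) = 14; LS_Literature review = 14−11 = 3
Slack_IRB approval = LS_IRB approval − ES_IRB approval = 22 − 14 = 8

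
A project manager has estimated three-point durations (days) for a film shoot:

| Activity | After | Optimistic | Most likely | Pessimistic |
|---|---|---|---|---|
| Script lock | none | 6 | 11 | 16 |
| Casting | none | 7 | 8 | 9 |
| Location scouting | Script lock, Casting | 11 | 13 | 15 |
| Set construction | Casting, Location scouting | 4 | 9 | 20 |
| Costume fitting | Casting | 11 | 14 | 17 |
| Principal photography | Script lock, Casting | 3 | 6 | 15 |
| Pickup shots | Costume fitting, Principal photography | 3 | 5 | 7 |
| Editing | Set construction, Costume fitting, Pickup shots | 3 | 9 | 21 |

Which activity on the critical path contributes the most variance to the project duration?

Editing

te_Script lock = (6 + 4·11 + 16)/6 = 66/6 = 11; σ²_Script lock = ((16−6)/6)² = 2.778
te_Casting = (7 + 4·8 + 9)/6 = 48/6 = 8; σ²_Casting = ((9−7)/6)² = 0.111
te_Location scouting = (11 + 4·13 + 15)/6 = 78/6 = 13; σ²_Location scouting = ((15−11)/6)² = 0.444
te_Set construction = (4 + 4·9 + 20)/6 = 60/6 = 10; σ²_Set construction = ((20−4)/6)² = 7.111
te_Costume fitting = (11 + 4·14 + 17)/6 = 84/6 = 14; σ²_Costume fitting = ((17−11)/6)² = 1.000
te_Principal photography = (3 + 4·6 + 15)/6 = 42/6 = 7; σ²_Principal photography = ((15−3)/6)² = 4.000
te_Pickup shots = (3 + 4·5 + 7)/6 = 30/6 = 5; σ²_Pickup shots = ((7−3)/6)² = 0.444
te_Editing = (3 + 4·9 + 21)/6 = 60/6 = 10; σ²_Editing = ((21−3)/6)² = 9.000

Forward pass:
ES_Script lock = 0; EF_Script lock = 11
ES_Casting = 0; EF_Casting = 8
ES_Location scouting = max(EF_Script lock=11, EF_Casting=8) = 11; EF_Location scouting = 11+13 = 24
ES_Set construction = max(EF_Casting=8, EF_Location scouting=24) = 24; EF_Set construction = 24+10 = 34
ES_Costume fitting = 8; EF_Costume fitting = 8+14 = 22
ES_Principal photography = max(EF_Script lock=11, EF_Casting=8) = 11; EF_Principal photography = 11+7 = 18
ES_Pickup shots = max(EF_Costume fitting=22, EF_Principal photography=18) = 22; EF_Pickup shots = 22+5 = 27
ES_Editing = max(EF_Set construction=34, EF_Costume fitting=22, EF_Pickup shots=27) = 34; EF_Editing = 34+10 = 44
Expected project duration μ = 44 days. Critical path: Script lock → Location scouting → Set construction → Editing.

Variances on critical path: σ²_Script lock=2.778, σ²_Location scouting=0.444, σ²_Set construction=7.111, σ²_Editing=9.000.
Largest is σ²_Editing = 9.000.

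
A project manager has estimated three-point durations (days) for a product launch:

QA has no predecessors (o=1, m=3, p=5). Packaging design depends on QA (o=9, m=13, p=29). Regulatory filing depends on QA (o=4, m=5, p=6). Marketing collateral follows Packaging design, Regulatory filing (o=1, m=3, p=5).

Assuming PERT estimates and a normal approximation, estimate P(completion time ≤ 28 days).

0.978

te_QA = (1 + 4·3 + 5)/6 = 18/6 = 3; σ²_QA = ((5−1)/6)² = 0.444
te_Packaging design = (9 + 4·13 + 29)/6 = 90/6 = 15; σ²_Packaging design = ((29−9)/6)² = 11.111
te_Regulatory filing = (4 + 4·5 + 6)/6 = 30/6 = 5; σ²_Regulatory filing = ((6−4)/6)² = 0.111
te_Marketing collateral = (1 + 4·3 + 5)/6 = 18/6 = 3; σ²_Marketing collateral = ((5−1)/6)² = 0.444

Forward pass:
ES_QA = 0; EF_QA = 3
ES_Packaging design = 3; EF_Packaging design = 3+15 = 18
ES_Regulatory filing = 3; EF_Regulatory filing = 3+5 = 8
ES_Marketing collateral = max(EF_Packaging design=18, EF_Regulatory filing=8) = 18; EF_Marketing collateral = 18+3 = 21
Expected project duration μ = 21 days. Critical path: QA → Packaging design → Marketing collateral.

Variance along critical path = 0.444 + 11.111 + 0.444 = 12.000; σ = √12.000 = 3.464 days.
Z = (28 − 21) / 3.464 = 2.021
P(T ≤ 28) = Φ(2.021) ≈ 0.978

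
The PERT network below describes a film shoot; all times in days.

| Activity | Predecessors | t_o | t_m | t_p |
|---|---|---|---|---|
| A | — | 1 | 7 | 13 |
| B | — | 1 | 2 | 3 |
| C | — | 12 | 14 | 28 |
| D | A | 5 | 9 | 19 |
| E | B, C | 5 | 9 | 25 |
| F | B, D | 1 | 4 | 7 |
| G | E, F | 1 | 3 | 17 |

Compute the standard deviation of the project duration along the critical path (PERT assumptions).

te_A = (1 + 4·7 + 13)/6 = 42/6 = 7; σ²_A = ((13−1)/6)² = 4.000
te_B = (1 + 4·2 + 3)/6 = 12/6 = 2; σ²_B = ((3−1)/6)² = 0.111
te_C = (12 + 4·14 + 28)/6 = 96/6 = 16; σ²_C = ((28−12)/6)² = 7.111
te_D = (5 + 4·9 + 19)/6 = 60/6 = 10; σ²_D = ((19−5)/6)² = 5.444
te_E = (5 + 4·9 + 25)/6 = 66/6 = 11; σ²_E = ((25−5)/6)² = 11.111
te_F = (1 + 4·4 + 7)/6 = 24/6 = 4; σ²_F = ((7−1)/6)² = 1.000
te_G = (1 + 4·3 + 17)/6 = 30/6 = 5; σ²_G = ((17−1)/6)² = 7.111

Forward pass:
ES_A = 0; EF_A = 7
ES_B = 0; EF_B = 2
ES_C = 0; EF_C = 16
ES_D = 7; EF_D = 7+10 = 17
ES_E = max(EF_B=2, EF_C=16) = 16; EF_E = 16+11 = 27
ES_F = max(EF_B=2, EF_D=17) = 17; EF_F = 17+4 = 21
ES_G = max(EF_E=27, EF_F=21) = 27; EF_G = 27+5 = 32
Expected project duration μ = 32 days. Critical path: C → E → G.

Variance along critical path = 7.111 + 11.111 + 7.111 = 25.333
σ = √25.333 = 5.033 days

5.03 days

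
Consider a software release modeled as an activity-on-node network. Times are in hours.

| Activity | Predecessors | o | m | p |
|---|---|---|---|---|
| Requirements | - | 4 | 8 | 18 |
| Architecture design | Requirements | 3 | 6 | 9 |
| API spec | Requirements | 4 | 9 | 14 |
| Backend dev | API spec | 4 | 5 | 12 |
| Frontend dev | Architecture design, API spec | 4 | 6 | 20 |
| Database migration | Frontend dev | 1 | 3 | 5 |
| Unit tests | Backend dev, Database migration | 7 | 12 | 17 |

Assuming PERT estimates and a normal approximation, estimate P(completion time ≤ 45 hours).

te_Requirements = (4 + 4·8 + 18)/6 = 54/6 = 9; σ²_Requirements = ((18−4)/6)² = 5.444
te_Architecture design = (3 + 4·6 + 9)/6 = 36/6 = 6; σ²_Architecture design = ((9−3)/6)² = 1.000
te_API spec = (4 + 4·9 + 14)/6 = 54/6 = 9; σ²_API spec = ((14−4)/6)² = 2.778
te_Backend dev = (4 + 4·5 + 12)/6 = 36/6 = 6; σ²_Backend dev = ((12−4)/6)² = 1.778
te_Frontend dev = (4 + 4·6 + 20)/6 = 48/6 = 8; σ²_Frontend dev = ((20−4)/6)² = 7.111
te_Database migration = (1 + 4·3 + 5)/6 = 18/6 = 3; σ²_Database migration = ((5−1)/6)² = 0.444
te_Unit tests = (7 + 4·12 + 17)/6 = 72/6 = 12; σ²_Unit tests = ((17−7)/6)² = 2.778

Forward pass:
ES_Requirements = 0; EF_Requirements = 9
ES_Architecture design = 9; EF_Architecture design = 9+6 = 15
ES_API spec = 9; EF_API spec = 9+9 = 18
ES_Backend dev = 18; EF_Backend dev = 18+6 = 24
ES_Frontend dev = max(EF_Architecture design=15, EF_API spec=18) = 18; EF_Frontend dev = 18+8 = 26
ES_Database migration = 26; EF_Database migration = 26+3 = 29
ES_Unit tests = max(EF_Backend dev=24, EF_Database migration=29) = 29; EF_Unit tests = 29+12 = 41
Expected project duration μ = 41 hours. Critical path: Requirements → API spec → Frontend dev → Database migration → Unit tests.

Variance along critical path = 5.444 + 2.778 + 7.111 + 0.444 + 2.778 = 18.556; σ = √18.556 = 4.308 hours.
Z = (45 − 41) / 4.308 = 0.929
P(T ≤ 45) = Φ(0.929) ≈ 0.823

0.823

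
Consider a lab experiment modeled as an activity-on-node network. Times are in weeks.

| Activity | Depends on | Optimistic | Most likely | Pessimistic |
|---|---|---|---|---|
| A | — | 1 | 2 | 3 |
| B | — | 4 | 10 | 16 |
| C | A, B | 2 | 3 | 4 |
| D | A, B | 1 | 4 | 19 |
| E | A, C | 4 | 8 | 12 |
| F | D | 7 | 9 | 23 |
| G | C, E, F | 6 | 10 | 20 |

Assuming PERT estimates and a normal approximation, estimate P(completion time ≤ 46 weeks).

te_A = (1 + 4·2 + 3)/6 = 12/6 = 2; σ²_A = ((3−1)/6)² = 0.111
te_B = (4 + 4·10 + 16)/6 = 60/6 = 10; σ²_B = ((16−4)/6)² = 4.000
te_C = (2 + 4·3 + 4)/6 = 18/6 = 3; σ²_C = ((4−2)/6)² = 0.111
te_D = (1 + 4·4 + 19)/6 = 36/6 = 6; σ²_D = ((19−1)/6)² = 9.000
te_E = (4 + 4·8 + 12)/6 = 48/6 = 8; σ²_E = ((12−4)/6)² = 1.778
te_F = (7 + 4·9 + 23)/6 = 66/6 = 11; σ²_F = ((23−7)/6)² = 7.111
te_G = (6 + 4·10 + 20)/6 = 66/6 = 11; σ²_G = ((20−6)/6)² = 5.444

Forward pass:
ES_A = 0; EF_A = 2
ES_B = 0; EF_B = 10
ES_C = max(EF_A=2, EF_B=10) = 10; EF_C = 10+3 = 13
ES_D = max(EF_A=2, EF_B=10) = 10; EF_D = 10+6 = 16
ES_E = max(EF_A=2, EF_C=13) = 13; EF_E = 13+8 = 21
ES_F = 16; EF_F = 16+11 = 27
ES_G = max(EF_C=13, EF_E=21, EF_F=27) = 27; EF_G = 27+11 = 38
Expected project duration μ = 38 weeks. Critical path: B → D → F → G.

Variance along critical path = 4.000 + 9.000 + 7.111 + 5.444 = 25.556; σ = √25.556 = 5.055 weeks.
Z = (46 − 38) / 5.055 = 1.583
P(T ≤ 46) = Φ(1.583) ≈ 0.943

0.943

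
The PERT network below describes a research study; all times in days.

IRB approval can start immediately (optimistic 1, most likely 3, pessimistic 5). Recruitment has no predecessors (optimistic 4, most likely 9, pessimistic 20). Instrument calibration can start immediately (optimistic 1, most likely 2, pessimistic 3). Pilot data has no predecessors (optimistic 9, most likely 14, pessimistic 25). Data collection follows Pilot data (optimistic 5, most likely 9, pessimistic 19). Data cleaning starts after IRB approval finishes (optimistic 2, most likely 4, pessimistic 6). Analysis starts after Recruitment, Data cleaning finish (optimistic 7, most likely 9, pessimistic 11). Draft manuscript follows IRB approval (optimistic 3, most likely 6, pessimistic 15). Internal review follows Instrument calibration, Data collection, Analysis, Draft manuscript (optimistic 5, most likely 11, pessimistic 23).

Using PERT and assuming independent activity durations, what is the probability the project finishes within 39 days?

0.667

te_IRB approval = (1 + 4·3 + 5)/6 = 18/6 = 3; σ²_IRB approval = ((5−1)/6)² = 0.444
te_Recruitment = (4 + 4·9 + 20)/6 = 60/6 = 10; σ²_Recruitment = ((20−4)/6)² = 7.111
te_Instrument calibration = (1 + 4·2 + 3)/6 = 12/6 = 2; σ²_Instrument calibration = ((3−1)/6)² = 0.111
te_Pilot data = (9 + 4·14 + 25)/6 = 90/6 = 15; σ²_Pilot data = ((25−9)/6)² = 7.111
te_Data collection = (5 + 4·9 + 19)/6 = 60/6 = 10; σ²_Data collection = ((19−5)/6)² = 5.444
te_Data cleaning = (2 + 4·4 + 6)/6 = 24/6 = 4; σ²_Data cleaning = ((6−2)/6)² = 0.444
te_Analysis = (7 + 4·9 + 11)/6 = 54/6 = 9; σ²_Analysis = ((11−7)/6)² = 0.444
te_Draft manuscript = (3 + 4·6 + 15)/6 = 42/6 = 7; σ²_Draft manuscript = ((15−3)/6)² = 4.000
te_Internal review = (5 + 4·11 + 23)/6 = 72/6 = 12; σ²_Internal review = ((23−5)/6)² = 9.000

Forward pass:
ES_IRB approval = 0; EF_IRB approval = 3
ES_Recruitment = 0; EF_Recruitment = 10
ES_Instrument calibration = 0; EF_Instrument calibration = 2
ES_Pilot data = 0; EF_Pilot data = 15
ES_Data collection = 15; EF_Data collection = 15+10 = 25
ES_Data cleaning = 3; EF_Data cleaning = 3+4 = 7
ES_Analysis = max(EF_Recruitment=10, EF_Data cleaning=7) = 10; EF_Analysis = 10+9 = 19
ES_Draft manuscript = 3; EF_Draft manuscript = 3+7 = 10
ES_Internal review = max(EF_Instrument calibration=2, EF_Data collection=25, EF_Analysis=19, EF_Draft manuscript=10) = 25; EF_Internal review = 25+12 = 37
Expected project duration μ = 37 days. Critical path: Pilot data → Data collection → Internal review.

Variance along critical path = 7.111 + 5.444 + 9.000 = 21.556; σ = √21.556 = 4.643 days.
Z = (39 − 37) / 4.643 = 0.431
P(T ≤ 39) = Φ(0.431) ≈ 0.667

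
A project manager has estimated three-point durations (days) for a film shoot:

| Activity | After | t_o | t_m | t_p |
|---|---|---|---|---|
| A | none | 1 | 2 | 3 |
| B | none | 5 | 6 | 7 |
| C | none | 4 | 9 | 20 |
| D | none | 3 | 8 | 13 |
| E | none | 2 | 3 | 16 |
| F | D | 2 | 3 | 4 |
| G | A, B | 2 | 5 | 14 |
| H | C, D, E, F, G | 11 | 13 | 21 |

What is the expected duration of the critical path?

te_A = (1 + 4·2 + 3)/6 = 12/6 = 2
te_B = (5 + 4·6 + 7)/6 = 36/6 = 6
te_C = (4 + 4·9 + 20)/6 = 60/6 = 10
te_D = (3 + 4·8 + 13)/6 = 48/6 = 8
te_E = (2 + 4·3 + 16)/6 = 30/6 = 5
te_F = (2 + 4·3 + 4)/6 = 18/6 = 3
te_G = (2 + 4·5 + 14)/6 = 36/6 = 6
te_H = (11 + 4·13 + 21)/6 = 84/6 = 14

Forward pass:
ES_A = 0; EF_A = 2
ES_B = 0; EF_B = 6
ES_C = 0; EF_C = 10
ES_D = 0; EF_D = 8
ES_E = 0; EF_E = 5
ES_F = 8; EF_F = 8+3 = 11
ES_G = max(EF_A=2, EF_B=6) = 6; EF_G = 6+6 = 12
ES_H = max(EF_C=10, EF_D=8, EF_E=5, EF_F=11, EF_G=12) = 12; EF_H = 12+14 = 26
Expected project duration μ = 26 days. Critical path: B → G → H.

26 days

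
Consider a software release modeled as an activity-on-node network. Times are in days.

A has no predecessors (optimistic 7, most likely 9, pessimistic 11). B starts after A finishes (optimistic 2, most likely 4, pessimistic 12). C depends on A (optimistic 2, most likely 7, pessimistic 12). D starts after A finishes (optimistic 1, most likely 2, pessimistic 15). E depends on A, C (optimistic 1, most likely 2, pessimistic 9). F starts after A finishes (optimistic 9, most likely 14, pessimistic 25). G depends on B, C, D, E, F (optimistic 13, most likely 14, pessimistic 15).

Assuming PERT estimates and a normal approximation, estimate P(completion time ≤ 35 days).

0.139

te_A = (7 + 4·9 + 11)/6 = 54/6 = 9; σ²_A = ((11−7)/6)² = 0.444
te_B = (2 + 4·4 + 12)/6 = 30/6 = 5; σ²_B = ((12−2)/6)² = 2.778
te_C = (2 + 4·7 + 12)/6 = 42/6 = 7; σ²_C = ((12−2)/6)² = 2.778
te_D = (1 + 4·2 + 15)/6 = 24/6 = 4; σ²_D = ((15−1)/6)² = 5.444
te_E = (1 + 4·2 + 9)/6 = 18/6 = 3; σ²_E = ((9−1)/6)² = 1.778
te_F = (9 + 4·14 + 25)/6 = 90/6 = 15; σ²_F = ((25−9)/6)² = 7.111
te_G = (13 + 4·14 + 15)/6 = 84/6 = 14; σ²_G = ((15−13)/6)² = 0.111

Forward pass:
ES_A = 0; EF_A = 9
ES_B = 9; EF_B = 9+5 = 14
ES_C = 9; EF_C = 9+7 = 16
ES_D = 9; EF_D = 9+4 = 13
ES_E = max(EF_A=9, EF_C=16) = 16; EF_E = 16+3 = 19
ES_F = 9; EF_F = 9+15 = 24
ES_G = max(EF_B=14, EF_C=16, EF_D=13, EF_E=19, EF_F=24) = 24; EF_G = 24+14 = 38
Expected project duration μ = 38 days. Critical path: A → F → G.

Variance along critical path = 0.444 + 7.111 + 0.111 = 7.667; σ = √7.667 = 2.769 days.
Z = (35 − 38) / 2.769 = -1.083
P(T ≤ 35) = Φ(-1.083) ≈ 0.139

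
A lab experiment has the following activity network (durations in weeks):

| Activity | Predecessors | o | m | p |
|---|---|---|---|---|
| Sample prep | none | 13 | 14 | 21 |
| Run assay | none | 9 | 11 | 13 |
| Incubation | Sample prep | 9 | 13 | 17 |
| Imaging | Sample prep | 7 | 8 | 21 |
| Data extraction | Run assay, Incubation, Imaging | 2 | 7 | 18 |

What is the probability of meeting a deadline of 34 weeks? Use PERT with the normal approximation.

0.270

te_Sample prep = (13 + 4·14 + 21)/6 = 90/6 = 15; σ²_Sample prep = ((21−13)/6)² = 1.778
te_Run assay = (9 + 4·11 + 13)/6 = 66/6 = 11; σ²_Run assay = ((13−9)/6)² = 0.444
te_Incubation = (9 + 4·13 + 17)/6 = 78/6 = 13; σ²_Incubation = ((17−9)/6)² = 1.778
te_Imaging = (7 + 4·8 + 21)/6 = 60/6 = 10; σ²_Imaging = ((21−7)/6)² = 5.444
te_Data extraction = (2 + 4·7 + 18)/6 = 48/6 = 8; σ²_Data extraction = ((18−2)/6)² = 7.111

Forward pass:
ES_Sample prep = 0; EF_Sample prep = 15
ES_Run assay = 0; EF_Run assay = 11
ES_Incubation = 15; EF_Incubation = 15+13 = 28
ES_Imaging = 15; EF_Imaging = 15+10 = 25
ES_Data extraction = max(EF_Run assay=11, EF_Incubation=28, EF_Imaging=25) = 28; EF_Data extraction = 28+8 = 36
Expected project duration μ = 36 weeks. Critical path: Sample prep → Incubation → Data extraction.

Variance along critical path = 1.778 + 1.778 + 7.111 = 10.667; σ = √10.667 = 3.266 weeks.
Z = (34 − 36) / 3.266 = -0.612
P(T ≤ 34) = Φ(-0.612) ≈ 0.270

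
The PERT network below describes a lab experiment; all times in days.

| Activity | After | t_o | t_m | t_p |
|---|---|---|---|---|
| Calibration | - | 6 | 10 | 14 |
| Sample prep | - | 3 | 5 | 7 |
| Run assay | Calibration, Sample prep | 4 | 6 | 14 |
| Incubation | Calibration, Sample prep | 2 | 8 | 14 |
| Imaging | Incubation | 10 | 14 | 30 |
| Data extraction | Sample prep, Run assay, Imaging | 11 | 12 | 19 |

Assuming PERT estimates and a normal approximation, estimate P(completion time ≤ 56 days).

te_Calibration = (6 + 4·10 + 14)/6 = 60/6 = 10; σ²_Calibration = ((14−6)/6)² = 1.778
te_Sample prep = (3 + 4·5 + 7)/6 = 30/6 = 5; σ²_Sample prep = ((7−3)/6)² = 0.444
te_Run assay = (4 + 4·6 + 14)/6 = 42/6 = 7; σ²_Run assay = ((14−4)/6)² = 2.778
te_Incubation = (2 + 4·8 + 14)/6 = 48/6 = 8; σ²_Incubation = ((14−2)/6)² = 4.000
te_Imaging = (10 + 4·14 + 30)/6 = 96/6 = 16; σ²_Imaging = ((30−10)/6)² = 11.111
te_Data extraction = (11 + 4·12 + 19)/6 = 78/6 = 13; σ²_Data extraction = ((19−11)/6)² = 1.778

Forward pass:
ES_Calibration = 0; EF_Calibration = 10
ES_Sample prep = 0; EF_Sample prep = 5
ES_Run assay = max(EF_Calibration=10, EF_Sample prep=5) = 10; EF_Run assay = 10+7 = 17
ES_Incubation = max(EF_Calibration=10, EF_Sample prep=5) = 10; EF_Incubation = 10+8 = 18
ES_Imaging = 18; EF_Imaging = 18+16 = 34
ES_Data extraction = max(EF_Sample prep=5, EF_Run assay=17, EF_Imaging=34) = 34; EF_Data extraction = 34+13 = 47
Expected project duration μ = 47 days. Critical path: Calibration → Incubation → Imaging → Data extraction.

Variance along critical path = 1.778 + 4.000 + 11.111 + 1.778 = 18.667; σ = √18.667 = 4.320 days.
Z = (56 − 47) / 4.320 = 2.083
P(T ≤ 56) = Φ(2.083) ≈ 0.981

0.981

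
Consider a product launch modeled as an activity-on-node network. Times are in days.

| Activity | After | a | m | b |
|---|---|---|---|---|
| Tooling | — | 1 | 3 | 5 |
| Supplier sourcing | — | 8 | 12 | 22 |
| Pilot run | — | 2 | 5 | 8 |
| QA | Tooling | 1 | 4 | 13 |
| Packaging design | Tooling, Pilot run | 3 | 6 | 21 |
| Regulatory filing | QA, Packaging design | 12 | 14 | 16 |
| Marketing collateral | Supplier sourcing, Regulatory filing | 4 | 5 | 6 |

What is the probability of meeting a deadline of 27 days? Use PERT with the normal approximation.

0.062

te_Tooling = (1 + 4·3 + 5)/6 = 18/6 = 3; σ²_Tooling = ((5−1)/6)² = 0.444
te_Supplier sourcing = (8 + 4·12 + 22)/6 = 78/6 = 13; σ²_Supplier sourcing = ((22−8)/6)² = 5.444
te_Pilot run = (2 + 4·5 + 8)/6 = 30/6 = 5; σ²_Pilot run = ((8−2)/6)² = 1.000
te_QA = (1 + 4·4 + 13)/6 = 30/6 = 5; σ²_QA = ((13−1)/6)² = 4.000
te_Packaging design = (3 + 4·6 + 21)/6 = 48/6 = 8; σ²_Packaging design = ((21−3)/6)² = 9.000
te_Regulatory filing = (12 + 4·14 + 16)/6 = 84/6 = 14; σ²_Regulatory filing = ((16−12)/6)² = 0.444
te_Marketing collateral = (4 + 4·5 + 6)/6 = 30/6 = 5; σ²_Marketing collateral = ((6−4)/6)² = 0.111

Forward pass:
ES_Tooling = 0; EF_Tooling = 3
ES_Supplier sourcing = 0; EF_Supplier sourcing = 13
ES_Pilot run = 0; EF_Pilot run = 5
ES_QA = 3; EF_QA = 3+5 = 8
ES_Packaging design = max(EF_Tooling=3, EF_Pilot run=5) = 5; EF_Packaging design = 5+8 = 13
ES_Regulatory filing = max(EF_QA=8, EF_Packaging design=13) = 13; EF_Regulatory filing = 13+14 = 27
ES_Marketing collateral = max(EF_Supplier sourcing=13, EF_Regulatory filing=27) = 27; EF_Marketing collateral = 27+5 = 32
Expected project duration μ = 32 days. Critical path: Pilot run → Packaging design → Regulatory filing → Marketing collateral.

Variance along critical path = 1.000 + 9.000 + 0.444 + 0.111 = 10.556; σ = √10.556 = 3.249 days.
Z = (27 − 32) / 3.249 = -1.539
P(T ≤ 27) = Φ(-1.539) ≈ 0.062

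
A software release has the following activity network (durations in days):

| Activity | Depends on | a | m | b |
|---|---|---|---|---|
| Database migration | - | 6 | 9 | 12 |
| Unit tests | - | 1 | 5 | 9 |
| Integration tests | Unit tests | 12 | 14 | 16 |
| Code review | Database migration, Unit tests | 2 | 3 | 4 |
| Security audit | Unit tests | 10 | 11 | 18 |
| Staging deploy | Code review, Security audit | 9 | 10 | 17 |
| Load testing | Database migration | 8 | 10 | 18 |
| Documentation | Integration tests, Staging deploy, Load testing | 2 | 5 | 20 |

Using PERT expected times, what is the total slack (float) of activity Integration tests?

te_Database migration = (6 + 4·9 + 12)/6 = 54/6 = 9
te_Unit tests = (1 + 4·5 + 9)/6 = 30/6 = 5
te_Integration tests = (12 + 4·14 + 16)/6 = 84/6 = 14
te_Code review = (2 + 4·3 + 4)/6 = 18/6 = 3
te_Security audit = (10 + 4·11 + 18)/6 = 72/6 = 12
te_Staging deploy = (9 + 4·10 + 17)/6 = 66/6 = 11
te_Load testing = (8 + 4·10 + 18)/6 = 66/6 = 11
te_Documentation = (2 + 4·5 + 20)/6 = 42/6 = 7

Forward pass:
ES_Database migration = 0; EF_Database migration = 9
ES_Unit tests = 0; EF_Unit tests = 5
ES_Integration tests = 5; EF_Integration tests = 5+14 = 19
ES_Code review = max(EF_Database migration=9, EF_Unit tests=5) = 9; EF_Code review = 9+3 = 12
ES_Security audit = 5; EF_Security audit = 5+12 = 17
ES_Staging deploy = max(EF_Code review=12, EF_Security audit=17) = 17; EF_Staging deploy = 17+11 = 28
ES_Load testing = 9; EF_Load testing = 9+11 = 20
ES_Documentation = max(EF_Integration tests=19, EF_Staging deploy=28, EF_Load testing=20) = 28; EF_Documentation = 28+7 = 35
Expected project duration μ = 35 days. Critical path: Unit tests → Security audit → Staging deploy → Documentation.

Backward pass:
LF_Documentation = 35; LS_Documentation = 35−7 = 28
LF_Load testing = LS_Documentation = 28; LS_Load testing = 28−11 = 17
LF_Staging deploy = LS_Documentation = 28; LS_Staging deploy = 28−11 = 17
LF_Security audit = LS_Staging deploy = 17; LS_Security audit = 17−12 = 5
LF_Code review = LS_Staging deploy = 17; LS_Code review = 17−3 = 14
LF_Integration tests = LS_Documentation = 28; LS_Integration tests = 28−14 = 14
LF_Unit tests = min(LS_Integration tests=14, LS_Code review=14, LS_Security audit=5) = 5; LS_Unit tests = 5−5 = 0
LF_Database migration = min(LS_Code review=14, LS_Load testing=17) = 14; LS_Database migration = 14−9 = 5
Slack_Integration tests = LS_Integration tests − ES_Integration tests = 14 − 5 = 9

9 days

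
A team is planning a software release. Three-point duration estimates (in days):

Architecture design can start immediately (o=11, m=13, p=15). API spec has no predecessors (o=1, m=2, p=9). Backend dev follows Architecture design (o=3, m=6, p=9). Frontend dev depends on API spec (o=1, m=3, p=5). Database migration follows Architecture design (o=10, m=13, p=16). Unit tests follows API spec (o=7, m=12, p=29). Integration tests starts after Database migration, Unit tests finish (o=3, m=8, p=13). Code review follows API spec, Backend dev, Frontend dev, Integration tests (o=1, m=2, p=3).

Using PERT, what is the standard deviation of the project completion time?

te_Architecture design = (11 + 4·13 + 15)/6 = 78/6 = 13; σ²_Architecture design = ((15−11)/6)² = 0.444
te_API spec = (1 + 4·2 + 9)/6 = 18/6 = 3; σ²_API spec = ((9−1)/6)² = 1.778
te_Backend dev = (3 + 4·6 + 9)/6 = 36/6 = 6; σ²_Backend dev = ((9−3)/6)² = 1.000
te_Frontend dev = (1 + 4·3 + 5)/6 = 18/6 = 3; σ²_Frontend dev = ((5−1)/6)² = 0.444
te_Database migration = (10 + 4·13 + 16)/6 = 78/6 = 13; σ²_Database migration = ((16−10)/6)² = 1.000
te_Unit tests = (7 + 4·12 + 29)/6 = 84/6 = 14; σ²_Unit tests = ((29−7)/6)² = 13.444
te_Integration tests = (3 + 4·8 + 13)/6 = 48/6 = 8; σ²_Integration tests = ((13−3)/6)² = 2.778
te_Code review = (1 + 4·2 + 3)/6 = 12/6 = 2; σ²_Code review = ((3−1)/6)² = 0.111

Forward pass:
ES_Architecture design = 0; EF_Architecture design = 13
ES_API spec = 0; EF_API spec = 3
ES_Backend dev = 13; EF_Backend dev = 13+6 = 19
ES_Frontend dev = 3; EF_Frontend dev = 3+3 = 6
ES_Database migration = 13; EF_Database migration = 13+13 = 26
ES_Unit tests = 3; EF_Unit tests = 3+14 = 17
ES_Integration tests = max(EF_Database migration=26, EF_Unit tests=17) = 26; EF_Integration tests = 26+8 = 34
ES_Code review = max(EF_API spec=3, EF_Backend dev=19, EF_Frontend dev=6, EF_Integration tests=34) = 34; EF_Code review = 34+2 = 36
Expected project duration μ = 36 days. Critical path: Architecture design → Database migration → Integration tests → Code review.

Variance along critical path = 0.444 + 1.000 + 2.778 + 0.111 = 4.333
σ = √4.333 = 2.082 days

2.08 days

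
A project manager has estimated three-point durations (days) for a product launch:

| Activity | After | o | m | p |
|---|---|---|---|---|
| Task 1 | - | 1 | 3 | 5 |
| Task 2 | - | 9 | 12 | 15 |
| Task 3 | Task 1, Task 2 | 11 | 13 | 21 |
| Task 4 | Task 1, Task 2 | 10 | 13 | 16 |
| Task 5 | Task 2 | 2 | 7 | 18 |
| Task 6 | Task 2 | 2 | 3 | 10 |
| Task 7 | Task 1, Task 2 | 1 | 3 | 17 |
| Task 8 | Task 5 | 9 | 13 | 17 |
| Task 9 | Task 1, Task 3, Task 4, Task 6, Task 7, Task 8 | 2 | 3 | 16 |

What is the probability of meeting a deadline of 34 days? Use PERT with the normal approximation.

te_Task 1 = (1 + 4·3 + 5)/6 = 18/6 = 3; σ²_Task 1 = ((5−1)/6)² = 0.444
te_Task 2 = (9 + 4·12 + 15)/6 = 72/6 = 12; σ²_Task 2 = ((15−9)/6)² = 1.000
te_Task 3 = (11 + 4·13 + 21)/6 = 84/6 = 14; σ²_Task 3 = ((21−11)/6)² = 2.778
te_Task 4 = (10 + 4·13 + 16)/6 = 78/6 = 13; σ²_Task 4 = ((16−10)/6)² = 1.000
te_Task 5 = (2 + 4·7 + 18)/6 = 48/6 = 8; σ²_Task 5 = ((18−2)/6)² = 7.111
te_Task 6 = (2 + 4·3 + 10)/6 = 24/6 = 4; σ²_Task 6 = ((10−2)/6)² = 1.778
te_Task 7 = (1 + 4·3 + 17)/6 = 30/6 = 5; σ²_Task 7 = ((17−1)/6)² = 7.111
te_Task 8 = (9 + 4·13 + 17)/6 = 78/6 = 13; σ²_Task 8 = ((17−9)/6)² = 1.778
te_Task 9 = (2 + 4·3 + 16)/6 = 30/6 = 5; σ²_Task 9 = ((16−2)/6)² = 5.444

Forward pass:
ES_Task 1 = 0; EF_Task 1 = 3
ES_Task 2 = 0; EF_Task 2 = 12
ES_Task 3 = max(EF_Task 1=3, EF_Task 2=12) = 12; EF_Task 3 = 12+14 = 26
ES_Task 4 = max(EF_Task 1=3, EF_Task 2=12) = 12; EF_Task 4 = 12+13 = 25
ES_Task 5 = 12; EF_Task 5 = 12+8 = 20
ES_Task 6 = 12; EF_Task 6 = 12+4 = 16
ES_Task 7 = max(EF_Task 1=3, EF_Task 2=12) = 12; EF_Task 7 = 12+5 = 17
ES_Task 8 = 20; EF_Task 8 = 20+13 = 33
ES_Task 9 = max(EF_Task 1=3, EF_Task 3=26, EF_Task 4=25, EF_Task 6=16, EF_Task 7=17, EF_Task 8=33) = 33; EF_Task 9 = 33+5 = 38
Expected project duration μ = 38 days. Critical path: Task 2 → Task 5 → Task 8 → Task 9.

Variance along critical path = 1.000 + 7.111 + 1.778 + 5.444 = 15.333; σ = √15.333 = 3.916 days.
Z = (34 − 38) / 3.916 = -1.022
P(T ≤ 34) = Φ(-1.022) ≈ 0.154

0.154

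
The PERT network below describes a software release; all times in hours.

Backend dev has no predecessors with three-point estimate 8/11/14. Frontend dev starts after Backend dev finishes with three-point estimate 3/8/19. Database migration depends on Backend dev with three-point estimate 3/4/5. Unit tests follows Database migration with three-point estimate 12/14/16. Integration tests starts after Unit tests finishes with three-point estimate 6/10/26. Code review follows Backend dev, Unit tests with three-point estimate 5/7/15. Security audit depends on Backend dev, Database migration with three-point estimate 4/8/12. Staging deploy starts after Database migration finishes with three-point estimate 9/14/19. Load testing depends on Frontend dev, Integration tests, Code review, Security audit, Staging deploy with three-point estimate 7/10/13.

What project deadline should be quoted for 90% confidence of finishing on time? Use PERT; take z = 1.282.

te_Backend dev = (8 + 4·11 + 14)/6 = 66/6 = 11; σ²_Backend dev = ((14−8)/6)² = 1.000
te_Frontend dev = (3 + 4·8 + 19)/6 = 54/6 = 9; σ²_Frontend dev = ((19−3)/6)² = 7.111
te_Database migration = (3 + 4·4 + 5)/6 = 24/6 = 4; σ²_Database migration = ((5−3)/6)² = 0.111
te_Unit tests = (12 + 4·14 + 16)/6 = 84/6 = 14; σ²_Unit tests = ((16−12)/6)² = 0.444
te_Integration tests = (6 + 4·10 + 26)/6 = 72/6 = 12; σ²_Integration tests = ((26−6)/6)² = 11.111
te_Code review = (5 + 4·7 + 15)/6 = 48/6 = 8; σ²_Code review = ((15−5)/6)² = 2.778
te_Security audit = (4 + 4·8 + 12)/6 = 48/6 = 8; σ²_Security audit = ((12−4)/6)² = 1.778
te_Staging deploy = (9 + 4·14 + 19)/6 = 84/6 = 14; σ²_Staging deploy = ((19−9)/6)² = 2.778
te_Load testing = (7 + 4·10 + 13)/6 = 60/6 = 10; σ²_Load testing = ((13−7)/6)² = 1.000

Forward pass:
ES_Backend dev = 0; EF_Backend dev = 11
ES_Frontend dev = 11; EF_Frontend dev = 11+9 = 20
ES_Database migration = 11; EF_Database migration = 11+4 = 15
ES_Unit tests = 15; EF_Unit tests = 15+14 = 29
ES_Integration tests = 29; EF_Integration tests = 29+12 = 41
ES_Code review = max(EF_Backend dev=11, EF_Unit tests=29) = 29; EF_Code review = 29+8 = 37
ES_Security audit = max(EF_Backend dev=11, EF_Database migration=15) = 15; EF_Security audit = 15+8 = 23
ES_Staging deploy = 15; EF_Staging deploy = 15+14 = 29
ES_Load testing = max(EF_Frontend dev=20, EF_Integration tests=41, EF_Code review=37, EF_Security audit=23, EF_Staging deploy=29) = 41; EF_Load testing = 41+10 = 51
Expected project duration μ = 51 hours. Critical path: Backend dev → Database migration → Unit tests → Integration tests → Load testing.

Variance along critical path = 1.000 + 0.111 + 0.444 + 11.111 + 1.000 = 13.667; σ = 3.697 hours.
D = μ + z·σ = 51 + 1.282·3.697 = 55.7 hours

55.7 hours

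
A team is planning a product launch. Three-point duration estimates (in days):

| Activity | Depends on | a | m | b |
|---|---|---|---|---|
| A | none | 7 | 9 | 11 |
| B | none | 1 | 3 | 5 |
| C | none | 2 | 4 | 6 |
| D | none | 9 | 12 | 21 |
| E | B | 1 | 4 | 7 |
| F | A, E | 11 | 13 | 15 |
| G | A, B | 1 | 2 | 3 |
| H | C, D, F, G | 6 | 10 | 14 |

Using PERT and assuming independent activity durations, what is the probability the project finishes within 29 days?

0.033

te_A = (7 + 4·9 + 11)/6 = 54/6 = 9; σ²_A = ((11−7)/6)² = 0.444
te_B = (1 + 4·3 + 5)/6 = 18/6 = 3; σ²_B = ((5−1)/6)² = 0.444
te_C = (2 + 4·4 + 6)/6 = 24/6 = 4; σ²_C = ((6−2)/6)² = 0.444
te_D = (9 + 4·12 + 21)/6 = 78/6 = 13; σ²_D = ((21−9)/6)² = 4.000
te_E = (1 + 4·4 + 7)/6 = 24/6 = 4; σ²_E = ((7−1)/6)² = 1.000
te_F = (11 + 4·13 + 15)/6 = 78/6 = 13; σ²_F = ((15−11)/6)² = 0.444
te_G = (1 + 4·2 + 3)/6 = 12/6 = 2; σ²_G = ((3−1)/6)² = 0.111
te_H = (6 + 4·10 + 14)/6 = 60/6 = 10; σ²_H = ((14−6)/6)² = 1.778

Forward pass:
ES_A = 0; EF_A = 9
ES_B = 0; EF_B = 3
ES_C = 0; EF_C = 4
ES_D = 0; EF_D = 13
ES_E = 3; EF_E = 3+4 = 7
ES_F = max(EF_A=9, EF_E=7) = 9; EF_F = 9+13 = 22
ES_G = max(EF_A=9, EF_B=3) = 9; EF_G = 9+2 = 11
ES_H = max(EF_C=4, EF_D=13, EF_F=22, EF_G=11) = 22; EF_H = 22+10 = 32
Expected project duration μ = 32 days. Critical path: A → F → H.

Variance along critical path = 0.444 + 0.444 + 1.778 = 2.667; σ = √2.667 = 1.633 days.
Z = (29 − 32) / 1.633 = -1.837
P(T ≤ 29) = Φ(-1.837) ≈ 0.033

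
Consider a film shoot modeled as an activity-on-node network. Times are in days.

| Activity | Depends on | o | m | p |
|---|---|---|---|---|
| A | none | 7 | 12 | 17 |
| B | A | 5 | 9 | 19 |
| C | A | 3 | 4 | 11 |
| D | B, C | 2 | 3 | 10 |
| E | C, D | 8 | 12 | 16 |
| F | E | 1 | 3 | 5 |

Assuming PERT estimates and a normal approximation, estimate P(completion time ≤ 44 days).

0.805

te_A = (7 + 4·12 + 17)/6 = 72/6 = 12; σ²_A = ((17−7)/6)² = 2.778
te_B = (5 + 4·9 + 19)/6 = 60/6 = 10; σ²_B = ((19−5)/6)² = 5.444
te_C = (3 + 4·4 + 11)/6 = 30/6 = 5; σ²_C = ((11−3)/6)² = 1.778
te_D = (2 + 4·3 + 10)/6 = 24/6 = 4; σ²_D = ((10−2)/6)² = 1.778
te_E = (8 + 4·12 + 16)/6 = 72/6 = 12; σ²_E = ((16−8)/6)² = 1.778
te_F = (1 + 4·3 + 5)/6 = 18/6 = 3; σ²_F = ((5−1)/6)² = 0.444

Forward pass:
ES_A = 0; EF_A = 12
ES_B = 12; EF_B = 12+10 = 22
ES_C = 12; EF_C = 12+5 = 17
ES_D = max(EF_B=22, EF_C=17) = 22; EF_D = 22+4 = 26
ES_E = max(EF_C=17, EF_D=26) = 26; EF_E = 26+12 = 38
ES_F = 38; EF_F = 38+3 = 41
Expected project duration μ = 41 days. Critical path: A → B → D → E → F.

Variance along critical path = 2.778 + 5.444 + 1.778 + 1.778 + 0.444 = 12.222; σ = √12.222 = 3.496 days.
Z = (44 − 41) / 3.496 = 0.858
P(T ≤ 44) = Φ(0.858) ≈ 0.805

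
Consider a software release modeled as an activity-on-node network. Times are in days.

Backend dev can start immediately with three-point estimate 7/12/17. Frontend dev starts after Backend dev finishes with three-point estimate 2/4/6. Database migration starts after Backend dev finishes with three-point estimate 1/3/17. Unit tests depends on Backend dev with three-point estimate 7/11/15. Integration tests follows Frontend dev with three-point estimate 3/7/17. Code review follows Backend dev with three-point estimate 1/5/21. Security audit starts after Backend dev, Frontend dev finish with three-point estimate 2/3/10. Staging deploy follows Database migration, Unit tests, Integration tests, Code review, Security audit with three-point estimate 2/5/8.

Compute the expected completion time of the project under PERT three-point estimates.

29 days

te_Backend dev = (7 + 4·12 + 17)/6 = 72/6 = 12
te_Frontend dev = (2 + 4·4 + 6)/6 = 24/6 = 4
te_Database migration = (1 + 4·3 + 17)/6 = 30/6 = 5
te_Unit tests = (7 + 4·11 + 15)/6 = 66/6 = 11
te_Integration tests = (3 + 4·7 + 17)/6 = 48/6 = 8
te_Code review = (1 + 4·5 + 21)/6 = 42/6 = 7
te_Security audit = (2 + 4·3 + 10)/6 = 24/6 = 4
te_Staging deploy = (2 + 4·5 + 8)/6 = 30/6 = 5

Forward pass:
ES_Backend dev = 0; EF_Backend dev = 12
ES_Frontend dev = 12; EF_Frontend dev = 12+4 = 16
ES_Database migration = 12; EF_Database migration = 12+5 = 17
ES_Unit tests = 12; EF_Unit tests = 12+11 = 23
ES_Integration tests = 16; EF_Integration tests = 16+8 = 24
ES_Code review = 12; EF_Code review = 12+7 = 19
ES_Security audit = max(EF_Backend dev=12, EF_Frontend dev=16) = 16; EF_Security audit = 16+4 = 20
ES_Staging deploy = max(EF_Database migration=17, EF_Unit tests=23, EF_Integration tests=24, EF_Code review=19, EF_Security audit=20) = 24; EF_Staging deploy = 24+5 = 29
Expected project duration μ = 29 days. Critical path: Backend dev → Frontend dev → Integration tests → Staging deploy.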